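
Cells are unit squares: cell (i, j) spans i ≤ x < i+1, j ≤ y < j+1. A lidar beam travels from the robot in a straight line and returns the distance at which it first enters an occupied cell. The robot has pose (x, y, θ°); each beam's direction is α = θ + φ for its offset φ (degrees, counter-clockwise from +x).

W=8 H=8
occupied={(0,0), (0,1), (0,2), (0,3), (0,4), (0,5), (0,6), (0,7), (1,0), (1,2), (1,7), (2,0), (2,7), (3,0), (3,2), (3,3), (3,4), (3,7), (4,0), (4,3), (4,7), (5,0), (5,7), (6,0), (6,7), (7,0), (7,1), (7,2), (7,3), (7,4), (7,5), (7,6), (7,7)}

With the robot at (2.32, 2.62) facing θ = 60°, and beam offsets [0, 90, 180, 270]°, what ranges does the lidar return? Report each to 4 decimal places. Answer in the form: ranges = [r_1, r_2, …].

ranges = [1.3600, 0.3695, 0.6400, 0.7852]

beam 1: φ=0°, α=60°
  d=(0.5000,0.8660)  start (2,2)  tX=1.3600 tY=0.4388  stride 1/|dx|=2.0000 1/|dy|=1.1547
    cross y-line → (2,3), t=0.4388
    cross x-line → (3,3), t=1.3600 (wall)
  → r_1 = 1.3600
beam 2: φ=90°, α=150°
  d=(-0.8660,0.5000)  start (2,2)  tX=0.3695 tY=0.7600  stride 1/|dx|=1.1547 1/|dy|=2.0000
    cross x-line → (1,2), t=0.3695 (wall)
  → r_2 = 0.3695
beam 3: φ=180°, α=240°
  d=(-0.5000,-0.8660)  start (2,2)  tX=0.6400 tY=0.7159  stride 1/|dx|=2.0000 1/|dy|=1.1547
    cross x-line → (1,2), t=0.6400 (wall)
  → r_3 = 0.6400
beam 4: φ=270°, α=330°
  d=(0.8660,-0.5000)  start (2,2)  tX=0.7852 tY=1.2400  stride 1/|dx|=1.1547 1/|dy|=2.0000
    cross x-line → (3,2), t=0.7852 (wall)
  → r_4 = 0.7852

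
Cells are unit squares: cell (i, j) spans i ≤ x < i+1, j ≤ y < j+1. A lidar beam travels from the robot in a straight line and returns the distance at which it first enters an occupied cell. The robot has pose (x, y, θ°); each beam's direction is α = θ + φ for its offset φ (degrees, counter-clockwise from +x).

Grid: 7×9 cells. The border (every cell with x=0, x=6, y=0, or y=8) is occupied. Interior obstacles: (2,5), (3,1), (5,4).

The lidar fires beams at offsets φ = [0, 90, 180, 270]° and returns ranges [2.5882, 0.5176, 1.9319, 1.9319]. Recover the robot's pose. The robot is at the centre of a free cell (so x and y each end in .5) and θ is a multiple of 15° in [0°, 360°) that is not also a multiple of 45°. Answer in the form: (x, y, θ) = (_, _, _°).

The pose lattice has 32·16 = 512 candidates. Test each by forward raycasting.
  (4.5, 4.5, 15°): beam 1 = 0.5176 ≠ 2.5882 ✗
  (3.5, 6.5, 330°): beam 1 = 2.8868 ≠ 2.5882 ✗
  (1.5, 6.5, 330°): beam 1 = 1.0000 ≠ 2.5882 ✗
  (2.5, 7.5, 210°): beam 1 = 1.7321 ≠ 2.5882 ✗
  (2.5, 4.5, 300°): beam 1 = 2.8868 ≠ 2.5882 ✗
  …
  (3.5, 7.5, 345°): r_1=2.5882, r_2=0.5176, r_3=1.9319, r_4=1.9319 — all match ✓
No second candidate reproduces the full scan.

(x, y, θ) = (3.5, 7.5, 345°)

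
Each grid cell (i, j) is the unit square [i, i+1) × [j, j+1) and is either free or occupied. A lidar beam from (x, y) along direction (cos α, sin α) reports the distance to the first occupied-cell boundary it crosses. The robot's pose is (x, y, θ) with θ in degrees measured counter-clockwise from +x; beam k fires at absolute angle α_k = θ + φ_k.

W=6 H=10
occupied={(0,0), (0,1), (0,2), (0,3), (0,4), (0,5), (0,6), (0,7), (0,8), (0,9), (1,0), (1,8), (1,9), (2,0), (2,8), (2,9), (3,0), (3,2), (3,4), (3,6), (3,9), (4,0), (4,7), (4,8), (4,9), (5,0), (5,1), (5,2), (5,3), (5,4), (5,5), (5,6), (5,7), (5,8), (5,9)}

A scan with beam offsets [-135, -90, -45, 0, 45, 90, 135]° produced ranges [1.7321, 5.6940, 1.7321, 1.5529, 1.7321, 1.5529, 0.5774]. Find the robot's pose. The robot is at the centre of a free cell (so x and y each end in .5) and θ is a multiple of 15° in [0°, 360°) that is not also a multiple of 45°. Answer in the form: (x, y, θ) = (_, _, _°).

(x, y, θ) = (2.5, 2.5, 195°)

The pose lattice has 25·16 = 400 candidates. Test each by forward raycasting.
  (1.5, 4.5, 210°): beam 1 = 3.6235 ≠ 1.7321 ✗
  (2.5, 6.5, 105°): beam 1 = 0.5774 ≠ 1.7321 ✗
  (4.5, 1.5, 240°): beam 1 = 2.5882 ≠ 1.7321 ✗
  …
  (2.5, 2.5, 195°): r_1=1.7321, r_2=5.6940, r_3=1.7321, r_4=1.5529, r_5=1.7321, r_6=1.5529, r_7=0.5774 — all match ✓
Only this pose fits every beam.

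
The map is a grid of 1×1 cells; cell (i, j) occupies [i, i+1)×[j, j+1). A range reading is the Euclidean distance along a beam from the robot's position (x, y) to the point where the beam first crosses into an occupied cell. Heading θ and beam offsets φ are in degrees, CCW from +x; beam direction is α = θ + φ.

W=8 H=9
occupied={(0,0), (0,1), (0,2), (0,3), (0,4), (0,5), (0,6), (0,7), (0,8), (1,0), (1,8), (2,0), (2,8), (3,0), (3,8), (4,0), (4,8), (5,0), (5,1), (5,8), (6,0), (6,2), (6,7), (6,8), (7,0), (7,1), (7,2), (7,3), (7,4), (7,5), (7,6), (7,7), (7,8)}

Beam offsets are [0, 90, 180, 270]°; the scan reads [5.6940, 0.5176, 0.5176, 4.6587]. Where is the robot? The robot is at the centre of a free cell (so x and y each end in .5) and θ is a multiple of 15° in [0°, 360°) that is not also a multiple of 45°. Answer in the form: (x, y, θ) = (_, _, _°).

Candidates: 39 free-cell centres × 16 headings = 624 poses. Raycast each; keep the one whose scan matches to 4 dp.
  (1.5, 5.5, 285°): beam 1 = 4.6587 ≠ 5.6940 ✗
  (1.5, 2.5, 210°): beam 1 = 0.5774 ≠ 5.6940 ✗
  (6.5, 5.5, 30°): beam 1 = 0.5774 ≠ 5.6940 ✗
  (3.5, 3.5, 60°): beam 1 = 5.0000 ≠ 5.6940 ✗
  …
  (6.5, 3.5, 195°): r_1=5.6940, r_2=0.5176, r_3=0.5176, r_4=4.6587 — all match ✓
Unique over the lattice → pose = (6.5, 3.5, 195°).

(x, y, θ) = (6.5, 3.5, 195°)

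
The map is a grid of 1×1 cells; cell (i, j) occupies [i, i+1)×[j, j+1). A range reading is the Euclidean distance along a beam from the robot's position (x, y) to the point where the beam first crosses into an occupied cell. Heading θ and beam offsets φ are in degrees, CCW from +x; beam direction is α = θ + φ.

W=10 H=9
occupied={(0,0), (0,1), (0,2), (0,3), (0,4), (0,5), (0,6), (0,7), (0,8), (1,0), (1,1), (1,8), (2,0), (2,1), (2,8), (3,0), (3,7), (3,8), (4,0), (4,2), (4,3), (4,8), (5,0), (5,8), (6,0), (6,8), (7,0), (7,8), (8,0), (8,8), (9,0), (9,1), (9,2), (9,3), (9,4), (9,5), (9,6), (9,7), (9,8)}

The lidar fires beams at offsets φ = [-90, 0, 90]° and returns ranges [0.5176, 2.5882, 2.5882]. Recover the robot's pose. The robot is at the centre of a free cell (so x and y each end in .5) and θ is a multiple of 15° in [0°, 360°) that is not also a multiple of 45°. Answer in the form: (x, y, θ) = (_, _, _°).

Candidates: 51 free-cell centres × 16 headings = 816 poses. Raycast each; keep the one whose scan matches to 4 dp.
  (4.5, 6.5, 105°): beam 1 = 4.6587 ≠ 0.5176 ✗
  (3.5, 1.5, 30°): beam 1 = 0.5774 ≠ 0.5176 ✗
  (7.5, 2.5, 120°): beam 1 = 1.7321 ≠ 0.5176 ✗
  (5.5, 2.5, 345°): beam 1 = 1.5529 ≠ 0.5176 ✗
  (7.5, 2.5, 195°): beam 1 = 5.6940 ≠ 0.5176 ✗
  …
  (3.5, 6.5, 195°): r_1=0.5176, r_2=2.5882, r_3=2.5882 — all match ✓
Unique over the lattice → pose = (3.5, 6.5, 195°).

(x, y, θ) = (3.5, 6.5, 195°)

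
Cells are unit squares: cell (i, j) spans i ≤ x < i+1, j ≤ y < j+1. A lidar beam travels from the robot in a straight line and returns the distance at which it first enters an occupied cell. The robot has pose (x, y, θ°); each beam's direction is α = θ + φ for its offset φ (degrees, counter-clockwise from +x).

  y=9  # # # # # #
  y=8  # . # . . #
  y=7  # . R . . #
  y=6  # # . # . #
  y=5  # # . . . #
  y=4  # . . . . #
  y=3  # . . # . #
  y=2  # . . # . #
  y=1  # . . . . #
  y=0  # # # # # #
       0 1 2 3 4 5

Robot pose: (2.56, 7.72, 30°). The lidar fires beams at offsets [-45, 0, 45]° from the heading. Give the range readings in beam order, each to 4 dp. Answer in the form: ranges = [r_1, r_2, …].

beam 1: φ=-45°, α=345°
  direction (0.9659, -0.2588); cell (2,7); t to first gridline: x 0.4555, y 2.7819 (then +1.0353 / +3.8637)
    (3,7) via x @ 0.4555
    (4,7) via x @ 1.4908
    (5,7) via x @ 2.5261  # hit
  → r_1 = 2.5261
beam 2: φ=0°, α=30°
  direction (0.8660, 0.5000); cell (2,7); t to first gridline: x 0.5081, y 0.5600 (then +1.1547 / +2.0000)
    (3,7) via x @ 0.5081
    (3,8) via y @ 0.5600
    (4,8) via x @ 1.6628
    (4,9) via y @ 2.5600  # hit
  → r_2 = 2.5600
beam 3: φ=45°, α=75°
  direction (0.2588, 0.9659); cell (2,7); t to first gridline: x 1.7000, y 0.2899 (then +3.8637 / +1.0353)
    (2,8) via y @ 0.2899  # hit
  → r_3 = 0.2899

ranges = [2.5261, 2.5600, 0.2899]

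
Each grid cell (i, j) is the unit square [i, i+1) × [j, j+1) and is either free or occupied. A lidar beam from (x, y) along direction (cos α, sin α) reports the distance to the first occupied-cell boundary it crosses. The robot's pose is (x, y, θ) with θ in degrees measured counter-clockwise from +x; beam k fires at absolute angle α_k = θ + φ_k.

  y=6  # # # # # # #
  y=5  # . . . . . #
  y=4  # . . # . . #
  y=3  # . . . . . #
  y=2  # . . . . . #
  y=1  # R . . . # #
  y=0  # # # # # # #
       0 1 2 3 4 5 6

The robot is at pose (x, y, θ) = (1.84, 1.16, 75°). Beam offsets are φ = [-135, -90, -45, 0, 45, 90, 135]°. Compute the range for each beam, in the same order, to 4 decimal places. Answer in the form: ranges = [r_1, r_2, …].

beam 1: φ=-135°, α=300°
  d=(0.5000,-0.8660)  start (1,1)  tX=0.3200 tY=0.1848  stride 1/|dx|=2.0000 1/|dy|=1.1547
    cross y-line → (1,0), t=0.1848 (wall)
  → r_1 = 0.1848
beam 2: φ=-90°, α=345°
  d=(0.9659,-0.2588)  start (1,1)  tX=0.1656 tY=0.6182  stride 1/|dx|=1.0353 1/|dy|=3.8637
    cross x-line → (2,1), t=0.1656
    cross y-line → (2,0), t=0.6182 (wall)
  → r_2 = 0.6182
beam 3: φ=-45°, α=30°
  d=(0.8660,0.5000)  start (1,1)  tX=0.1848 tY=1.6800  stride 1/|dx|=1.1547 1/|dy|=2.0000
    cross x-line → (2,1), t=0.1848
    cross x-line → (3,1), t=1.3395
    cross y-line → (3,2), t=1.6800
    cross x-line → (4,2), t=2.4942
    cross x-line → (5,2), t=3.6489
    cross y-line → (5,3), t=3.6800
    cross x-line → (6,3), t=4.8036 (wall)
  → r_3 = 4.8036
beam 4: φ=0°, α=75°
  d=(0.2588,0.9659)  start (1,1)  tX=0.6182 tY=0.8696  stride 1/|dx|=3.8637 1/|dy|=1.0353
    cross x-line → (2,1), t=0.6182
    cross y-line → (2,2), t=0.8696
    cross y-line → (2,3), t=1.9049
    cross y-line → (2,4), t=2.9402
    cross y-line → (2,5), t=3.9755
    cross x-line → (3,5), t=4.4819
    cross y-line → (3,6), t=5.0107 (wall)
  → r_4 = 5.0107
beam 5: φ=45°, α=120°
  d=(-0.5000,0.8660)  start (1,1)  tX=1.6800 tY=0.9699  stride 1/|dx|=2.0000 1/|dy|=1.1547
    cross y-line → (1,2), t=0.9699
    cross x-line → (0,2), t=1.6800 (wall)
  → r_5 = 1.6800
beam 6: φ=90°, α=165°
  d=(-0.9659,0.2588)  start (1,1)  tX=0.8696 tY=3.2455  stride 1/|dx|=1.0353 1/|dy|=3.8637
    cross x-line → (0,1), t=0.8696 (wall)
  → r_6 = 0.8696
beam 7: φ=135°, α=210°
  d=(-0.8660,-0.5000)  start (1,1)  tX=0.9699 tY=0.3200  stride 1/|dx|=1.1547 1/|dy|=2.0000
    cross y-line → (1,0), t=0.3200 (wall)
  → r_7 = 0.3200

ranges = [0.1848, 0.6182, 4.8036, 5.0107, 1.6800, 0.8696, 0.3200]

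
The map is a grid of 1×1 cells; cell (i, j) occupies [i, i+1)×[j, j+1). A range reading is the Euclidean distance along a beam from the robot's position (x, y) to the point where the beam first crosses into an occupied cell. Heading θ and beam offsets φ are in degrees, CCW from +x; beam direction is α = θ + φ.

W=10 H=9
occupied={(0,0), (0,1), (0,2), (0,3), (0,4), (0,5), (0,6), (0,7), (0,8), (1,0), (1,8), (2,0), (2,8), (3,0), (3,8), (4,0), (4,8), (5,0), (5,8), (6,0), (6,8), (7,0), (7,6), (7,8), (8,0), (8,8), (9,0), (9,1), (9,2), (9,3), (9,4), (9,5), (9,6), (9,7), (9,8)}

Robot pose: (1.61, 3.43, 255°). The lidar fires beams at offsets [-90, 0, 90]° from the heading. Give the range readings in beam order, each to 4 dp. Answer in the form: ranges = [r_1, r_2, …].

ranges = [0.6315, 2.3569, 7.6507]

beam 1: φ=-90°, α=165°
  d=(-0.9659,0.2588)  start (1,3)  tX=0.6315 tY=2.2023  stride 1/|dx|=1.0353 1/|dy|=3.8637
    cross x-line → (0,3), t=0.6315 (wall)
  → r_1 = 0.6315
beam 2: φ=0°, α=255°
  d=(-0.2588,-0.9659)  start (1,3)  tX=2.3569 tY=0.4452  stride 1/|dx|=3.8637 1/|dy|=1.0353
    cross y-line → (1,2), t=0.4452
    cross y-line → (1,1), t=1.4804
    cross x-line → (0,1), t=2.3569 (wall)
  → r_2 = 2.3569
beam 3: φ=90°, α=345°
  d=(0.9659,-0.2588)  start (1,3)  tX=0.4038 tY=1.6614  stride 1/|dx|=1.0353 1/|dy|=3.8637
    cross x-line → (2,3), t=0.4038
    cross x-line → (3,3), t=1.4390
    cross y-line → (3,2), t=1.6614
    cross x-line → (4,2), t=2.4743
    cross x-line → (5,2), t=3.5096
    cross x-line → (6,2), t=4.5449
    cross y-line → (6,1), t=5.5251
    cross x-line → (7,1), t=5.5801
    cross x-line → (8,1), t=6.6154
    cross x-line → (9,1), t=7.6507 (wall)
  → r_3 = 7.6507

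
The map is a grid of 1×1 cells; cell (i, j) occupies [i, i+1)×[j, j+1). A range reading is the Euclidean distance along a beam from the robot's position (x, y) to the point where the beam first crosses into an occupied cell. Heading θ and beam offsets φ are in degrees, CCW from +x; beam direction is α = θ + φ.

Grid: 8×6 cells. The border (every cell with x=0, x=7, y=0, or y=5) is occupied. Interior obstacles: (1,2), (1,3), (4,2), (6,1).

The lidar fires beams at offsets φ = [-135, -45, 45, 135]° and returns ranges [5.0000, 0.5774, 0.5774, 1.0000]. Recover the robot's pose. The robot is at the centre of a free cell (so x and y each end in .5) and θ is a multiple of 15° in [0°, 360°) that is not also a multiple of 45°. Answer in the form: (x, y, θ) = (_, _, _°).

Enumerate (i+0.5, j+0.5, θ) over the 20 free cells and 16 admissible headings. For each, cast all 4 beams and compare to the given ranges.
  (2.5, 2.5, 120°): beam 1 = 1.5529 ≠ 5.0000 ✗
  (5.5, 2.5, 120°): beam 1 = 1.5529 ≠ 5.0000 ✗
  (6.5, 4.5, 285°): beam 1 = 1.0000 ≠ 5.0000 ✗
  (5.5, 2.5, 75°): beam 1 = 1.0000 ≠ 5.0000 ✗
  …
  (6.5, 2.5, 285°): r_1=5.0000, r_2=0.5774, r_3=0.5774, r_4=1.0000 — all match ✓
Unique over the lattice → pose = (6.5, 2.5, 285°).

(x, y, θ) = (6.5, 2.5, 285°)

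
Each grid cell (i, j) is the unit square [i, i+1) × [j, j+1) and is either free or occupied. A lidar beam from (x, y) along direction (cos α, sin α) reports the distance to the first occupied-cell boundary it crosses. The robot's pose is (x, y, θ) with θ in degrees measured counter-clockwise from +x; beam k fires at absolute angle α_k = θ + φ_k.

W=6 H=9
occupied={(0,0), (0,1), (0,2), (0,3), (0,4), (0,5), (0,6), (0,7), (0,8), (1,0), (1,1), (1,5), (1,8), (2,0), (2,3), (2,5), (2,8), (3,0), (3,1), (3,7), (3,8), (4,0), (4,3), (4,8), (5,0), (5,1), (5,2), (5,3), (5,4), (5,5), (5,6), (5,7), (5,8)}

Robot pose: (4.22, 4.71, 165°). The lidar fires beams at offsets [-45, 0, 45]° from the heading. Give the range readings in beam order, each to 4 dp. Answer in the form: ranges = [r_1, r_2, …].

ranges = [3.7990, 1.2630, 1.4200]

beam 1: φ=-45°, α=120°
  dir = (cos 120°, sin 120°) = (-0.5000, 0.8660); from cell (4,4)
  next x-line at t=0.4400, next y-line at t=0.3349; Δt_x=2.0000, Δt_y=1.1547
    y: enter (4,5) at t=0.3349
    x: enter (3,5) at t=0.4400
    y: enter (3,6) at t=1.4896
    x: enter (2,6) at t=2.4400
    y: enter (2,7) at t=2.6443
    y: enter (2,8) at t=3.7990 ← occupied
  → r_1 = 3.7990
beam 2: φ=0°, α=165°
  dir = (cos 165°, sin 165°) = (-0.9659, 0.2588); from cell (4,4)
  next x-line at t=0.2278, next y-line at t=1.1205; Δt_x=1.0353, Δt_y=3.8637
    x: enter (3,4) at t=0.2278
    y: enter (3,5) at t=1.1205
    x: enter (2,5) at t=1.2630 ← occupied
  → r_2 = 1.2630
beam 3: φ=45°, α=210°
  dir = (cos 210°, sin 210°) = (-0.8660, -0.5000); from cell (4,4)
  next x-line at t=0.2540, next y-line at t=1.4200; Δt_x=1.1547, Δt_y=2.0000
    x: enter (3,4) at t=0.2540
    x: enter (2,4) at t=1.4087
    y: enter (2,3) at t=1.4200 ← occupied
  → r_3 = 1.4200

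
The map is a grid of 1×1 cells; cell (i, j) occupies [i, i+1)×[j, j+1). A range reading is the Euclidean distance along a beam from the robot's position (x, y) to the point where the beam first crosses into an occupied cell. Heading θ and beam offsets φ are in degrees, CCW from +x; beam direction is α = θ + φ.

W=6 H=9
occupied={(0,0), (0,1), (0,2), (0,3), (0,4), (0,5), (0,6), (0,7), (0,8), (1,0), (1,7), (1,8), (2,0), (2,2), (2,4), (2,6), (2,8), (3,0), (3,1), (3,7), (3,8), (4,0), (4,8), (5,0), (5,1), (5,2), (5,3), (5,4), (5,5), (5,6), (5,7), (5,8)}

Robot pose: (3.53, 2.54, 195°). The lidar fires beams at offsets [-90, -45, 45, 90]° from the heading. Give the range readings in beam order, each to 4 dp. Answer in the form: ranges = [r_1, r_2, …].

beam 1: φ=-90°, α=105°
  d=(-0.2588,0.9659)  start (3,2)  tX=2.0478 tY=0.4762  stride 1/|dx|=3.8637 1/|dy|=1.0353
    cross y-line → (3,3), t=0.4762
    cross y-line → (3,4), t=1.5115
    cross x-line → (2,4), t=2.0478 (wall)
  → r_1 = 2.0478
beam 2: φ=-45°, α=150°
  d=(-0.8660,0.5000)  start (3,2)  tX=0.6120 tY=0.9200  stride 1/|dx|=1.1547 1/|dy|=2.0000
    cross x-line → (2,2), t=0.6120 (wall)
  → r_2 = 0.6120
beam 3: φ=45°, α=240°
  d=(-0.5000,-0.8660)  start (3,2)  tX=1.0600 tY=0.6235  stride 1/|dx|=2.0000 1/|dy|=1.1547
    cross y-line → (3,1), t=0.6235 (wall)
  → r_3 = 0.6235
beam 4: φ=90°, α=285°
  d=(0.2588,-0.9659)  start (3,2)  tX=1.8159 tY=0.5590  stride 1/|dx|=3.8637 1/|dy|=1.0353
    cross y-line → (3,1), t=0.5590 (wall)
  → r_4 = 0.5590

ranges = [2.0478, 0.6120, 0.6235, 0.5590]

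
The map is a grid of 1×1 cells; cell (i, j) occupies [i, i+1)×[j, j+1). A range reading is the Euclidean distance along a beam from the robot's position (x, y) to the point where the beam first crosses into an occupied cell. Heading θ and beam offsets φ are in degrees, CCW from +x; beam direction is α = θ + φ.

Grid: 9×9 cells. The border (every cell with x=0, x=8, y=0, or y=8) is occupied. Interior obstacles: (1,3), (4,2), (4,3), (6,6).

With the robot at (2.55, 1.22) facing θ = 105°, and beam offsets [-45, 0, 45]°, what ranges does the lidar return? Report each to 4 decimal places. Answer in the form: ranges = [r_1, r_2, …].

ranges = [2.9000, 2.1250, 1.7898]

beam 1: φ=-45°, α=60°
  dir = (cos 60°, sin 60°) = (0.5000, 0.8660); from cell (2,1)
  next x-line at t=0.9000, next y-line at t=0.9007; Δt_x=2.0000, Δt_y=1.1547
    x: enter (3,1) at t=0.9000
    y: enter (3,2) at t=0.9007
    y: enter (3,3) at t=2.0554
    x: enter (4,3) at t=2.9000 ← occupied
  → r_1 = 2.9000
beam 2: φ=0°, α=105°
  dir = (cos 105°, sin 105°) = (-0.2588, 0.9659); from cell (2,1)
  next x-line at t=2.1250, next y-line at t=0.8075; Δt_x=3.8637, Δt_y=1.0353
    y: enter (2,2) at t=0.8075
    y: enter (2,3) at t=1.8428
    x: enter (1,3) at t=2.1250 ← occupied
  → r_2 = 2.1250
beam 3: φ=45°, α=150°
  dir = (cos 150°, sin 150°) = (-0.8660, 0.5000); from cell (2,1)
  next x-line at t=0.6351, next y-line at t=1.5600; Δt_x=1.1547, Δt_y=2.0000
    x: enter (1,1) at t=0.6351
    y: enter (1,2) at t=1.5600
    x: enter (0,2) at t=1.7898 ← occupied
  → r_3 = 1.7898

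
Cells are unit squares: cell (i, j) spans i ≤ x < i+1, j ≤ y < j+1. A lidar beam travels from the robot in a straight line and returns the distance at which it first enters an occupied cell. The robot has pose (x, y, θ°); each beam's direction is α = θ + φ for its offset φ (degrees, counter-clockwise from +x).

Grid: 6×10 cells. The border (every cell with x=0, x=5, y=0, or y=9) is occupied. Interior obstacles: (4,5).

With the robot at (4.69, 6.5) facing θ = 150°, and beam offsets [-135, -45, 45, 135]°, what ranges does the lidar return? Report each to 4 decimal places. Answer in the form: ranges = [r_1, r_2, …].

beam 1: φ=-135°, α=15°
  dir = (cos 15°, sin 15°) = (0.9659, 0.2588); from cell (4,6)
  next x-line at t=0.3209, next y-line at t=1.9319; Δt_x=1.0353, Δt_y=3.8637
    x: enter (5,6) at t=0.3209 ← occupied
  → r_1 = 0.3209
beam 2: φ=-45°, α=105°
  dir = (cos 105°, sin 105°) = (-0.2588, 0.9659); from cell (4,6)
  next x-line at t=2.6660, next y-line at t=0.5176; Δt_x=3.8637, Δt_y=1.0353
    y: enter (4,7) at t=0.5176
    y: enter (4,8) at t=1.5529
    y: enter (4,9) at t=2.5882 ← occupied
  → r_2 = 2.5882
beam 3: φ=45°, α=195°
  dir = (cos 195°, sin 195°) = (-0.9659, -0.2588); from cell (4,6)
  next x-line at t=0.7143, next y-line at t=1.9319; Δt_x=1.0353, Δt_y=3.8637
    x: enter (3,6) at t=0.7143
    x: enter (2,6) at t=1.7496
    y: enter (2,5) at t=1.9319
    x: enter (1,5) at t=2.7849
    x: enter (0,5) at t=3.8202 ← occupied
  → r_3 = 3.8202
beam 4: φ=135°, α=285°
  dir = (cos 285°, sin 285°) = (0.2588, -0.9659); from cell (4,6)
  next x-line at t=1.1977, next y-line at t=0.5176; Δt_x=3.8637, Δt_y=1.0353
    y: enter (4,5) at t=0.5176 ← occupied
  → r_4 = 0.5176

ranges = [0.3209, 2.5882, 3.8202, 0.5176]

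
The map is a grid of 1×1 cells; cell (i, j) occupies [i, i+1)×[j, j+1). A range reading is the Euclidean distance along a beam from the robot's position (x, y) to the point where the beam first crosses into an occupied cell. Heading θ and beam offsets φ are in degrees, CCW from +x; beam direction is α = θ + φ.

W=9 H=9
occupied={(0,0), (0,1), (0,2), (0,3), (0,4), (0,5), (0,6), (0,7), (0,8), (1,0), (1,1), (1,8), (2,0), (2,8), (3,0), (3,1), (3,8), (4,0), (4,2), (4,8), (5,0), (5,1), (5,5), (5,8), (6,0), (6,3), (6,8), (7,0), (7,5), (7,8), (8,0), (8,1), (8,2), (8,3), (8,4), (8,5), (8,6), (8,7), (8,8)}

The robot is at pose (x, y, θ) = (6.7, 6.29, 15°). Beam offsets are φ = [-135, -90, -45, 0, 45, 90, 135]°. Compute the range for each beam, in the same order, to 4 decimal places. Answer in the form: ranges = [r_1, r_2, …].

ranges = [1.4000, 1.1591, 0.5800, 1.3459, 1.9745, 1.7703, 3.4200]

beam 1: φ=-135°, α=240°
  direction (-0.5000, -0.8660); cell (6,6); t to first gridline: x 1.4000, y 0.3349 (then +2.0000 / +1.1547)
    (6,5) via y @ 0.3349
    (5,5) via x @ 1.4000  # hit
  → r_1 = 1.4000
beam 2: φ=-90°, α=285°
  direction (0.2588, -0.9659); cell (6,6); t to first gridline: x 1.1591, y 0.3002 (then +3.8637 / +1.0353)
    (6,5) via y @ 0.3002
    (7,5) via x @ 1.1591  # hit
  → r_2 = 1.1591
beam 3: φ=-45°, α=330°
  direction (0.8660, -0.5000); cell (6,6); t to first gridline: x 0.3464, y 0.5800 (then +1.1547 / +2.0000)
    (7,6) via x @ 0.3464
    (7,5) via y @ 0.5800  # hit
  → r_3 = 0.5800
beam 4: φ=0°, α=15°
  direction (0.9659, 0.2588); cell (6,6); t to first gridline: x 0.3106, y 2.7432 (then +1.0353 / +3.8637)
    (7,6) via x @ 0.3106
    (8,6) via x @ 1.3459  # hit
  → r_4 = 1.3459
beam 5: φ=45°, α=60°
  direction (0.5000, 0.8660); cell (6,6); t to first gridline: x 0.6000, y 0.8198 (then +2.0000 / +1.1547)
    (7,6) via x @ 0.6000
    (7,7) via y @ 0.8198
    (7,8) via y @ 1.9745  # hit
  → r_5 = 1.9745
beam 6: φ=90°, α=105°
  direction (-0.2588, 0.9659); cell (6,6); t to first gridline: x 2.7046, y 0.7350 (then +3.8637 / +1.0353)
    (6,7) via y @ 0.7350
    (6,8) via y @ 1.7703  # hit
  → r_6 = 1.7703
beam 7: φ=135°, α=150°
  direction (-0.8660, 0.5000); cell (6,6); t to first gridline: x 0.8083, y 1.4200 (then +1.1547 / +2.0000)
    (5,6) via x @ 0.8083
    (5,7) via y @ 1.4200
    (4,7) via x @ 1.9630
    (3,7) via x @ 3.1177
    (3,8) via y @ 3.4200  # hit
  → r_7 = 3.4200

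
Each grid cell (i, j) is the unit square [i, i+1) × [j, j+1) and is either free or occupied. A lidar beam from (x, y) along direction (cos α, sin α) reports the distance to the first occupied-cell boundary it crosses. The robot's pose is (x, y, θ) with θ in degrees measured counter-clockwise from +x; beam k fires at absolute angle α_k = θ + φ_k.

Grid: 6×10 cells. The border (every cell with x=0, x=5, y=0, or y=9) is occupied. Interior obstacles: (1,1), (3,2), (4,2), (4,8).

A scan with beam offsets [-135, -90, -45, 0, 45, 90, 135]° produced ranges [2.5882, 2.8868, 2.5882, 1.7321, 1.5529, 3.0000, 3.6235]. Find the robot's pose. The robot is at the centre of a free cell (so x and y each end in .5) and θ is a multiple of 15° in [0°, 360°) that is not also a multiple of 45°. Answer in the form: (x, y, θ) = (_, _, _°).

The pose lattice has 28·16 = 448 candidates. Test each by forward raycasting.
  (1.5, 7.5, 105°): beam 1 = 4.0415 ≠ 2.5882 ✗
  (4.5, 7.5, 75°): beam 1 = 1.0000 ≠ 2.5882 ✗
  (4.5, 5.5, 105°): beam 1 = 0.5774 ≠ 2.5882 ✗
  (3.5, 3.5, 75°): beam 1 = 0.5774 ≠ 2.5882 ✗
  …
  (2.5, 6.5, 150°): r_1=2.5882, r_2=2.8868, r_3=2.5882, r_4=1.7321, r_5=1.5529, r_6=3.0000, r_7=3.6235 — all match ✓
Only this pose fits every beam.

(x, y, θ) = (2.5, 6.5, 150°)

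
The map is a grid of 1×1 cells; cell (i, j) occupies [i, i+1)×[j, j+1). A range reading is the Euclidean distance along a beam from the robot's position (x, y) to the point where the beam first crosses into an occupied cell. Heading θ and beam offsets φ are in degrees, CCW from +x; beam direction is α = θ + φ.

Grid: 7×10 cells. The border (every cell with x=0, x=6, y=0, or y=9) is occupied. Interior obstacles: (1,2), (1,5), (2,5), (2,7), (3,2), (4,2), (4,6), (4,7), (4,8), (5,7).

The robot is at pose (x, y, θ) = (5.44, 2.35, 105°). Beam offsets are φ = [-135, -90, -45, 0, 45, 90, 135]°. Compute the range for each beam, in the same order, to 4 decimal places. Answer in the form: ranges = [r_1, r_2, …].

ranges = [0.6466, 0.5798, 1.1200, 3.7788, 0.5081, 0.4555, 1.5588]

beam 1: φ=-135°, α=330°
  dir = (cos 330°, sin 330°) = (0.8660, -0.5000); from cell (5,2)
  next x-line at t=0.6466, next y-line at t=0.7000; Δt_x=1.1547, Δt_y=2.0000
    x: enter (6,2) at t=0.6466 ← occupied
  → r_1 = 0.6466
beam 2: φ=-90°, α=15°
  dir = (cos 15°, sin 15°) = (0.9659, 0.2588); from cell (5,2)
  next x-line at t=0.5798, next y-line at t=2.5114; Δt_x=1.0353, Δt_y=3.8637
    x: enter (6,2) at t=0.5798 ← occupied
  → r_2 = 0.5798
beam 3: φ=-45°, α=60°
  dir = (cos 60°, sin 60°) = (0.5000, 0.8660); from cell (5,2)
  next x-line at t=1.1200, next y-line at t=0.7506; Δt_x=2.0000, Δt_y=1.1547
    y: enter (5,3) at t=0.7506
    x: enter (6,3) at t=1.1200 ← occupied
  → r_3 = 1.1200
beam 4: φ=0°, α=105°
  dir = (cos 105°, sin 105°) = (-0.2588, 0.9659); from cell (5,2)
  next x-line at t=1.7000, next y-line at t=0.6729; Δt_x=3.8637, Δt_y=1.0353
    y: enter (5,3) at t=0.6729
    x: enter (4,3) at t=1.7000
    y: enter (4,4) at t=1.7082
    y: enter (4,5) at t=2.7435
    y: enter (4,6) at t=3.7788 ← occupied
  → r_4 = 3.7788
beam 5: φ=45°, α=150°
  dir = (cos 150°, sin 150°) = (-0.8660, 0.5000); from cell (5,2)
  next x-line at t=0.5081, next y-line at t=1.3000; Δt_x=1.1547, Δt_y=2.0000
    x: enter (4,2) at t=0.5081 ← occupied
  → r_5 = 0.5081
beam 6: φ=90°, α=195°
  dir = (cos 195°, sin 195°) = (-0.9659, -0.2588); from cell (5,2)
  next x-line at t=0.4555, next y-line at t=1.3523; Δt_x=1.0353, Δt_y=3.8637
    x: enter (4,2) at t=0.4555 ← occupied
  → r_6 = 0.4555
beam 7: φ=135°, α=240°
  dir = (cos 240°, sin 240°) = (-0.5000, -0.8660); from cell (5,2)
  next x-line at t=0.8800, next y-line at t=0.4041; Δt_x=2.0000, Δt_y=1.1547
    y: enter (5,1) at t=0.4041
    x: enter (4,1) at t=0.8800
    y: enter (4,0) at t=1.5588 ← occupied
  → r_7 = 1.5588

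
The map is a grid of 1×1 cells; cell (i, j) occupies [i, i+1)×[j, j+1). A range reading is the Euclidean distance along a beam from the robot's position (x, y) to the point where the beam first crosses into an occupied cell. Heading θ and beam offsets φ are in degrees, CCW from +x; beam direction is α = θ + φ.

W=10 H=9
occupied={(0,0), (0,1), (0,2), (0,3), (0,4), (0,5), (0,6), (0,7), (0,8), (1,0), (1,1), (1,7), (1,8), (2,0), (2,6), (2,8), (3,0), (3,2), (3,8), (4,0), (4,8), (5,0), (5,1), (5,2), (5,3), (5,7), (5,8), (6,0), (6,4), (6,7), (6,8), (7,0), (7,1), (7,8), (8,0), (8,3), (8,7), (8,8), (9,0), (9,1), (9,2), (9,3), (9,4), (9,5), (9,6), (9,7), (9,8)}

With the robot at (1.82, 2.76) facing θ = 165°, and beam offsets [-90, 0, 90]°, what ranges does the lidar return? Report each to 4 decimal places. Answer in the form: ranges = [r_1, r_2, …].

ranges = [3.3543, 0.8489, 0.7868]

beam 1: φ=-90°, α=75°
  cosα=0.2588 sinα=0.9659 | (1,2) | tMaxX 0.6955 tMaxY 0.2485 | tΔX 3.8637 tΔY 1.0353
    t=0.2485 [y] (1,3)
    t=0.6955 [x] (2,3)
    t=1.2837 [y] (2,4)
    t=2.3190 [y] (2,5)
    t=3.3543 [y] (2,6) — stop
  → r_1 = 3.3543
beam 2: φ=0°, α=165°
  cosα=-0.9659 sinα=0.2588 | (1,2) | tMaxX 0.8489 tMaxY 0.9273 | tΔX 1.0353 tΔY 3.8637
    t=0.8489 [x] (0,2) — stop
  → r_2 = 0.8489
beam 3: φ=90°, α=255°
  cosα=-0.2588 sinα=-0.9659 | (1,2) | tMaxX 3.1682 tMaxY 0.7868 | tΔX 3.8637 tΔY 1.0353
    t=0.7868 [y] (1,1) — stop
  → r_3 = 0.7868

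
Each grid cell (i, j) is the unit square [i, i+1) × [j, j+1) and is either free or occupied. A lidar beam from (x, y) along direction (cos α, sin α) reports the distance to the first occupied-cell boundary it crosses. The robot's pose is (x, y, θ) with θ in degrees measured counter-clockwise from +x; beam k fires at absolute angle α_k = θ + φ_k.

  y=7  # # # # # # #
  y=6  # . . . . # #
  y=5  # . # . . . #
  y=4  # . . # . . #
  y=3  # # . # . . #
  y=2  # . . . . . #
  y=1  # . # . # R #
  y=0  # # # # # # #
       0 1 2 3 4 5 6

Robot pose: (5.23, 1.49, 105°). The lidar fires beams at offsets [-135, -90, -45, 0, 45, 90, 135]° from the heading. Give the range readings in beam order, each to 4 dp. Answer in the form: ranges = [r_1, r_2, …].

beam 1: φ=-135°, α=330°
  d=(0.8660,-0.5000)  start (5,1)  tX=0.8891 tY=0.9800  stride 1/|dx|=1.1547 1/|dy|=2.0000
    cross x-line → (6,1), t=0.8891 (wall)
  → r_1 = 0.8891
beam 2: φ=-90°, α=15°
  d=(0.9659,0.2588)  start (5,1)  tX=0.7972 tY=1.9705  stride 1/|dx|=1.0353 1/|dy|=3.8637
    cross x-line → (6,1), t=0.7972 (wall)
  → r_2 = 0.7972
beam 3: φ=-45°, α=60°
  d=(0.5000,0.8660)  start (5,1)  tX=1.5400 tY=0.5889  stride 1/|dx|=2.0000 1/|dy|=1.1547
    cross y-line → (5,2), t=0.5889
    cross x-line → (6,2), t=1.5400 (wall)
  → r_3 = 1.5400
beam 4: φ=0°, α=105°
  d=(-0.2588,0.9659)  start (5,1)  tX=0.8887 tY=0.5280  stride 1/|dx|=3.8637 1/|dy|=1.0353
    cross y-line → (5,2), t=0.5280
    cross x-line → (4,2), t=0.8887
    cross y-line → (4,3), t=1.5633
    cross y-line → (4,4), t=2.5985
    cross y-line → (4,5), t=3.6338
    cross y-line → (4,6), t=4.6691
    cross x-line → (3,6), t=4.7524
    cross y-line → (3,7), t=5.7044 (wall)
  → r_4 = 5.7044
beam 5: φ=45°, α=150°
  d=(-0.8660,0.5000)  start (5,1)  tX=0.2656 tY=1.0200  stride 1/|dx|=1.1547 1/|dy|=2.0000
    cross x-line → (4,1), t=0.2656 (wall)
  → r_5 = 0.2656
beam 6: φ=90°, α=195°
  d=(-0.9659,-0.2588)  start (5,1)  tX=0.2381 tY=1.8932  stride 1/|dx|=1.0353 1/|dy|=3.8637
    cross x-line → (4,1), t=0.2381 (wall)
  → r_6 = 0.2381
beam 7: φ=135°, α=240°
  d=(-0.5000,-0.8660)  start (5,1)  tX=0.4600 tY=0.5658  stride 1/|dx|=2.0000 1/|dy|=1.1547
    cross x-line → (4,1), t=0.4600 (wall)
  → r_7 = 0.4600

ranges = [0.8891, 0.7972, 1.5400, 5.7044, 0.2656, 0.2381, 0.4600]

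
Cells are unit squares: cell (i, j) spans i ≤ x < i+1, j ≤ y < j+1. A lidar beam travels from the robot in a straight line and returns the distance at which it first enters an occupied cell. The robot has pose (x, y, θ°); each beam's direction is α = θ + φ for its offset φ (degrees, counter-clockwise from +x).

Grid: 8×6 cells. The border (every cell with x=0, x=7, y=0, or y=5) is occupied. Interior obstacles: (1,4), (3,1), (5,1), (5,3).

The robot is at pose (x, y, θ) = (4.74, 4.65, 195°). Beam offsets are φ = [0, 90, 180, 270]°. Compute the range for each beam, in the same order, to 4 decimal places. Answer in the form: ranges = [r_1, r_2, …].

beam 1: φ=0°, α=195°
  direction (-0.9659, -0.2588); cell (4,4); t to first gridline: x 0.7661, y 2.5114 (then +1.0353 / +3.8637)
    (3,4) via x @ 0.7661
    (2,4) via x @ 1.8014
    (2,3) via y @ 2.5114
    (1,3) via x @ 2.8367
    (0,3) via x @ 3.8719  # hit
  → r_1 = 3.8719
beam 2: φ=90°, α=285°
  direction (0.2588, -0.9659); cell (4,4); t to first gridline: x 1.0046, y 0.6729 (then +3.8637 / +1.0353)
    (4,3) via y @ 0.6729
    (5,3) via x @ 1.0046  # hit
  → r_2 = 1.0046
beam 3: φ=180°, α=15°
  direction (0.9659, 0.2588); cell (4,4); t to first gridline: x 0.2692, y 1.3523 (then +1.0353 / +3.8637)
    (5,4) via x @ 0.2692
    (6,4) via x @ 1.3044
    (6,5) via y @ 1.3523  # hit
  → r_3 = 1.3523
beam 4: φ=270°, α=105°
  direction (-0.2588, 0.9659); cell (4,4); t to first gridline: x 2.8591, y 0.3623 (then +3.8637 / +1.0353)
    (4,5) via y @ 0.3623  # hit
  → r_4 = 0.3623

ranges = [3.8719, 1.0046, 1.3523, 0.3623]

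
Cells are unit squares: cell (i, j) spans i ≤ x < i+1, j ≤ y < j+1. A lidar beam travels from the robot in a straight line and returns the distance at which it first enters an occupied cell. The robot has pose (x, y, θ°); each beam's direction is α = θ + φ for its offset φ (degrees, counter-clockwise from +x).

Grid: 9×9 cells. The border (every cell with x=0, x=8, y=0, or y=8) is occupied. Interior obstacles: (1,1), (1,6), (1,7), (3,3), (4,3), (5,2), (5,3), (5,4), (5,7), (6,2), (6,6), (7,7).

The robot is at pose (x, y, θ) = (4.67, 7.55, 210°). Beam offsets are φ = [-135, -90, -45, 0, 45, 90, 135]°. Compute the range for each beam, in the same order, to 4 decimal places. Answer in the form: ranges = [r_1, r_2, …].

beam 1: φ=-135°, α=75°
  direction (0.2588, 0.9659); cell (4,7); t to first gridline: x 1.2750, y 0.4659 (then +3.8637 / +1.0353)
    (4,8) via y @ 0.4659  # hit
  → r_1 = 0.4659
beam 2: φ=-90°, α=120°
  direction (-0.5000, 0.8660); cell (4,7); t to first gridline: x 1.3400, y 0.5196 (then +2.0000 / +1.1547)
    (4,8) via y @ 0.5196  # hit
  → r_2 = 0.5196
beam 3: φ=-45°, α=165°
  direction (-0.9659, 0.2588); cell (4,7); t to first gridline: x 0.6936, y 1.7387 (then +1.0353 / +3.8637)
    (3,7) via x @ 0.6936
    (2,7) via x @ 1.7289
    (2,8) via y @ 1.7387  # hit
  → r_3 = 1.7387
beam 4: φ=0°, α=210°
  direction (-0.8660, -0.5000); cell (4,7); t to first gridline: x 0.7736, y 1.1000 (then +1.1547 / +2.0000)
    (3,7) via x @ 0.7736
    (3,6) via y @ 1.1000
    (2,6) via x @ 1.9283
    (1,6) via x @ 3.0831  # hit
  → r_4 = 3.0831
beam 5: φ=45°, α=255°
  direction (-0.2588, -0.9659); cell (4,7); t to first gridline: x 2.5887, y 0.5694 (then +3.8637 / +1.0353)
    (4,6) via y @ 0.5694
    (4,5) via y @ 1.6047
    (3,5) via x @ 2.5887
    (3,4) via y @ 2.6400
    (3,3) via y @ 3.6752  # hit
  → r_5 = 3.6752
beam 6: φ=90°, α=300°
  direction (0.5000, -0.8660); cell (4,7); t to first gridline: x 0.6600, y 0.6351 (then +2.0000 / +1.1547)
    (4,6) via y @ 0.6351
    (5,6) via x @ 0.6600
    (5,5) via y @ 1.7898
    (6,5) via x @ 2.6600
    (6,4) via y @ 2.9445
    (6,3) via y @ 4.0992
    (7,3) via x @ 4.6600
    (7,2) via y @ 5.2539
    (7,1) via y @ 6.4086
    (8,1) via x @ 6.6600  # hit
  → r_6 = 6.6600
beam 7: φ=135°, α=345°
  direction (0.9659, -0.2588); cell (4,7); t to first gridline: x 0.3416, y 2.1250 (then +1.0353 / +3.8637)
    (5,7) via x @ 0.3416  # hit
  → r_7 = 0.3416

ranges = [0.4659, 0.5196, 1.7387, 3.0831, 3.6752, 6.6600, 0.3416]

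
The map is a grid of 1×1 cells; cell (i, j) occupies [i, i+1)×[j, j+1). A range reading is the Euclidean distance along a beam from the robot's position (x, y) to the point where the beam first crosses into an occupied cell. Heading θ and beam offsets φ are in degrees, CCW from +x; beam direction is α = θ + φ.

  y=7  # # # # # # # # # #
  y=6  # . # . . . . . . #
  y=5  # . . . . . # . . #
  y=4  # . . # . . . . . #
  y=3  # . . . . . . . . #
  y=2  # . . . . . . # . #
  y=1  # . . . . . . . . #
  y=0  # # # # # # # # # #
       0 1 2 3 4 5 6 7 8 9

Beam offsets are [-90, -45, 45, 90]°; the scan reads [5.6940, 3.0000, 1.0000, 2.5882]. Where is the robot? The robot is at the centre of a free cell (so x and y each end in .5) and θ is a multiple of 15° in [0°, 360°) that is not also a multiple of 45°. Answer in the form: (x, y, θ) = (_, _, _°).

Enumerate (i+0.5, j+0.5, θ) over the 44 free cells and 16 admissible headings. For each, cast all 4 beams and compare to the given ranges.
  (4.5, 3.5, 165°): beam 1 = 3.6235 ≠ 5.6940 ✗
  (4.5, 1.5, 30°): beam 1 = 0.5774 ≠ 5.6940 ✗
  (5.5, 6.5, 255°): beam 1 = 1.9319 ≠ 5.6940 ✗
  …
  (3.5, 5.5, 75°): r_1=5.6940, r_2=3.0000, r_3=1.0000, r_4=2.5882 — all match ✓
Only this pose fits every beam.

(x, y, θ) = (3.5, 5.5, 75°)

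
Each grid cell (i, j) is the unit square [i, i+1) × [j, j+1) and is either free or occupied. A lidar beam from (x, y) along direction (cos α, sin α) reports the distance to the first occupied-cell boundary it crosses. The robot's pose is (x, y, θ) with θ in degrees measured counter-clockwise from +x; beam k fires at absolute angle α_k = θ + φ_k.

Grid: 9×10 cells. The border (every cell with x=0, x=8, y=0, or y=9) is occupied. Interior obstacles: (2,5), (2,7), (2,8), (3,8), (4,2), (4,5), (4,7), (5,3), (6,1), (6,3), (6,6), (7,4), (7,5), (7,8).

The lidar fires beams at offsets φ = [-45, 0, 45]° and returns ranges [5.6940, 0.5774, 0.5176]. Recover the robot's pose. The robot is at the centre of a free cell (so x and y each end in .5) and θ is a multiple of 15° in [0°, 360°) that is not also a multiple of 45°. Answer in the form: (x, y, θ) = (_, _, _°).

(x, y, θ) = (6.5, 4.5, 240°)

Enumerate (i+0.5, j+0.5, θ) over the 42 free cells and 16 admissible headings. For each, cast all 3 beams and compare to the given ranges.
  (1.5, 4.5, 285°): beam 1 = 1.0000 ≠ 5.6940 ✗
  (1.5, 8.5, 195°): beam 1 = 0.5774 ≠ 5.6940 ✗
  (7.5, 7.5, 300°): beam 1 = 1.5529 ≠ 5.6940 ✗
  …
  (6.5, 4.5, 240°): r_1=5.6940, r_2=0.5774, r_3=0.5176 — all match ✓
Unique over the lattice → pose = (6.5, 4.5, 240°).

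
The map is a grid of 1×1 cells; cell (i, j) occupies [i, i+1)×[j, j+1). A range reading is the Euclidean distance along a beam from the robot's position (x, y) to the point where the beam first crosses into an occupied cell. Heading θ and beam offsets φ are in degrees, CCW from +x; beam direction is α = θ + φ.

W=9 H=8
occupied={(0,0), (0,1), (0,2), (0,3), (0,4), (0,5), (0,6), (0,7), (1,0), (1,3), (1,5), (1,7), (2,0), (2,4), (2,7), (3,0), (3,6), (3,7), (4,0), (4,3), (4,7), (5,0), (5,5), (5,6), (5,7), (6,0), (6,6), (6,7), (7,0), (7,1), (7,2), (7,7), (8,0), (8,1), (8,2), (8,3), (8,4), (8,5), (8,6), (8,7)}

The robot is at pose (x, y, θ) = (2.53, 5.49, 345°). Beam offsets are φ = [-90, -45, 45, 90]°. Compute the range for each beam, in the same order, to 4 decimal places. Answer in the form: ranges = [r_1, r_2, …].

beam 1: φ=-90°, α=255°
  direction (-0.2588, -0.9659); cell (2,5); t to first gridline: x 2.0478, y 0.5073 (then +3.8637 / +1.0353)
    (2,4) via y @ 0.5073  # hit
  → r_1 = 0.5073
beam 2: φ=-45°, α=300°
  direction (0.5000, -0.8660); cell (2,5); t to first gridline: x 0.9400, y 0.5658 (then +2.0000 / +1.1547)
    (2,4) via y @ 0.5658  # hit
  → r_2 = 0.5658
beam 3: φ=45°, α=30°
  direction (0.8660, 0.5000); cell (2,5); t to first gridline: x 0.5427, y 1.0200 (then +1.1547 / +2.0000)
    (3,5) via x @ 0.5427
    (3,6) via y @ 1.0200  # hit
  → r_3 = 1.0200
beam 4: φ=90°, α=75°
  direction (0.2588, 0.9659); cell (2,5); t to first gridline: x 1.8159, y 0.5280 (then +3.8637 / +1.0353)
    (2,6) via y @ 0.5280
    (2,7) via y @ 1.5633  # hit
  → r_4 = 1.5633

ranges = [0.5073, 0.5658, 1.0200, 1.5633]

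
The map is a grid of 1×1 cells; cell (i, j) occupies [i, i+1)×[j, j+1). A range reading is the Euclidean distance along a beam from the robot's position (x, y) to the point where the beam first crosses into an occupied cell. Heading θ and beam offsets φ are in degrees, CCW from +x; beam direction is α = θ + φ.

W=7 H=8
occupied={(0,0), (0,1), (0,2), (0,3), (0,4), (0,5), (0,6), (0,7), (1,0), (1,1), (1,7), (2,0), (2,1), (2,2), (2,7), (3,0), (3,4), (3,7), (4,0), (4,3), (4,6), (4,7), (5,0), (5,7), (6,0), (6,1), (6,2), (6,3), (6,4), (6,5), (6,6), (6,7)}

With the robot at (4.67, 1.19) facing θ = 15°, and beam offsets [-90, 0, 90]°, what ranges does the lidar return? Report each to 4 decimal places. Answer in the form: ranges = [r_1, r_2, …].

beam 1: φ=-90°, α=285°
  d=(0.2588,-0.9659)  start (4,1)  tX=1.2750 tY=0.1967  stride 1/|dx|=3.8637 1/|dy|=1.0353
    cross y-line → (4,0), t=0.1967 (wall)
  → r_1 = 0.1967
beam 2: φ=0°, α=15°
  d=(0.9659,0.2588)  start (4,1)  tX=0.3416 tY=3.1296  stride 1/|dx|=1.0353 1/|dy|=3.8637
    cross x-line → (5,1), t=0.3416
    cross x-line → (6,1), t=1.3769 (wall)
  → r_2 = 1.3769
beam 3: φ=90°, α=105°
  d=(-0.2588,0.9659)  start (4,1)  tX=2.5887 tY=0.8386  stride 1/|dx|=3.8637 1/|dy|=1.0353
    cross y-line → (4,2), t=0.8386
    cross y-line → (4,3), t=1.8738 (wall)
  → r_3 = 1.8738

ranges = [0.1967, 1.3769, 1.8738]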